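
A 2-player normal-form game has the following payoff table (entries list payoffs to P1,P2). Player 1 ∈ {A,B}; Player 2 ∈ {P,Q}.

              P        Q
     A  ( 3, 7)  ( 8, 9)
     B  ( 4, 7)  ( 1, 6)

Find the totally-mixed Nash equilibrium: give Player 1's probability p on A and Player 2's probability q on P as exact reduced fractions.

P1 indiff ⇒ q·3+(1-q)·8 = q·4+(1-q)·1 ⇒ q(-1) = (1-q)(-7) ⇒ q = 7/8
P2 indiff ⇒ p·7+(1-p)·7 = p·9+(1-p)·6 ⇒ p(-2) = (1-p)(-1) ⇒ p = 1/3

(p,q) = (1/3, 7/8)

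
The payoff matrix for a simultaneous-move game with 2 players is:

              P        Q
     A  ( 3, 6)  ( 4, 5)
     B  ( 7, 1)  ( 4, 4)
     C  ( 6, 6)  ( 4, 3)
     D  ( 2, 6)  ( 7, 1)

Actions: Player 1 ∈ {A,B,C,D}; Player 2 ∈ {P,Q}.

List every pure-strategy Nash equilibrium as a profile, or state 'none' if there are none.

No pure NE.

(A,P): not NE [P1→B gives 7>3]
(A,Q): not NE [P1→D gives 7>4; P2→P gives 6>5]
(B,P): not NE [P2→Q gives 4>1]
(B,Q): not NE [P1→D gives 7>4]
(C,P): not NE [P1→B gives 7>6]
(C,Q): not NE [P1→D gives 7>4; P2→P gives 6>3]
(D,P): not NE [P1→B gives 7>2]
(D,Q): not NE [P2→P gives 6>1]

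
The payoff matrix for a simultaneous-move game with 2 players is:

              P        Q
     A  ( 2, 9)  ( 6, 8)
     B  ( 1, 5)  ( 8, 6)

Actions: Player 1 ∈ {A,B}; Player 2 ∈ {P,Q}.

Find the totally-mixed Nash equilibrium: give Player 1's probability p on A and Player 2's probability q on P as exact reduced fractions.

P1 indiff ⇒ q·2+(1-q)·6 = q·1+(1-q)·8 ⇒ q(1) = (1-q)(2) ⇒ q = 2/3
P2 indiff ⇒ p·9+(1-p)·5 = p·8+(1-p)·6 ⇒ p(1) = (1-p)(1) ⇒ p = 1/2

p=1/2, q=2/3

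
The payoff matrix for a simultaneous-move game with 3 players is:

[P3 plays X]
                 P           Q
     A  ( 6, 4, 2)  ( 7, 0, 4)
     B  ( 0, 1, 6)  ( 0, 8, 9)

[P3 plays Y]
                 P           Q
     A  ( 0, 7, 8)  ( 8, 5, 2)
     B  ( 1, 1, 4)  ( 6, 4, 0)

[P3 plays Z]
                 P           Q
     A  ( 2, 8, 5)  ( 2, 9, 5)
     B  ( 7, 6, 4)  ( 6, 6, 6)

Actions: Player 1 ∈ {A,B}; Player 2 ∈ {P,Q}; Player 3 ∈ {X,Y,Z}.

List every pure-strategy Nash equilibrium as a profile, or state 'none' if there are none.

PSNE: ∅

(A,P,X): not NE [P3→Y gives 8>2]
(A,P,Y): not NE [P1→B gives 1>0]
(A,P,Z): not NE [P1→B gives 7>2; P2→Q gives 9>8; P3→Y gives 8>5]
(A,Q,X): not NE [P2→P gives 4>0; P3→Z gives 5>4]
(A,Q,Y): not NE [P2→P gives 7>5; P3→Z gives 5>2]
(A,Q,Z): not NE [P1→B gives 6>2]
(B,P,X): not NE [P1→A gives 6>0; P2→Q gives 8>1]
(B,P,Y): not NE [P2→Q gives 4>1; P3→X gives 6>4]
(B,P,Z): not NE [P3→X gives 6>4]
(B,Q,X): not NE [P1→A gives 7>0]
(B,Q,Y): not NE [P1→A gives 8>6; P3→X gives 9>0]
(B,Q,Z): not NE [P3→X gives 9>6]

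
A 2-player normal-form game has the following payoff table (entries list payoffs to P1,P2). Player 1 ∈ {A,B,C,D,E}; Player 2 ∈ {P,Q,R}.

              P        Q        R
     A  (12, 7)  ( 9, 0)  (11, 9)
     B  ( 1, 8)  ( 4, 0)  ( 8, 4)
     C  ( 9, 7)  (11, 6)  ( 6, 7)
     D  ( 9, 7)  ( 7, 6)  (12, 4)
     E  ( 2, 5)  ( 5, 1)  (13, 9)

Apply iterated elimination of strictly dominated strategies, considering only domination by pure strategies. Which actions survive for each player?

P1 drop B (A beats it: P:12>1 Q:9>4 R:11>8)
P2 drop Q (P beats it: A:7>0 C:7>6 D:7>6 E:5>1)
P1 drop C (A beats it: P:12>9 R:11>6)
P1→{A,D,E} P2→{P,R}

Survivors P1:{A,D,E} P2:{P,R}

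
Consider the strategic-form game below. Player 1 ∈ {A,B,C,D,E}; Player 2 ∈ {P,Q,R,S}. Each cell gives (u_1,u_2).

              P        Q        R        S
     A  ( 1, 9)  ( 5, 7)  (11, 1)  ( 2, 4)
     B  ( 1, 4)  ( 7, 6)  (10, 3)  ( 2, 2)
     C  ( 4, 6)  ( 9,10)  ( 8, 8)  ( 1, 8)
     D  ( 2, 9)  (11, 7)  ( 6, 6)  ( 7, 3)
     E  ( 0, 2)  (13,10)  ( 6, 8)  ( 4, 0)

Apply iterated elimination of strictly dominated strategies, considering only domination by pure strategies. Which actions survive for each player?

P2 drop R (Q beats it: A:7>1 B:6>3 C:10>8 D:7>6 E:10>8)
P1 drop A (D beats it: P:2>1 Q:11>5 S:7>2)
P1 drop B (D beats it: P:2>1 Q:11>7 S:7>2)
P2 drop S (Q beats it: C:10>8 D:7>3 E:10>0)
P1→{C,D,E} P2→{P,Q}

IESDS → P1:{C,D,E} P2:{P,Q}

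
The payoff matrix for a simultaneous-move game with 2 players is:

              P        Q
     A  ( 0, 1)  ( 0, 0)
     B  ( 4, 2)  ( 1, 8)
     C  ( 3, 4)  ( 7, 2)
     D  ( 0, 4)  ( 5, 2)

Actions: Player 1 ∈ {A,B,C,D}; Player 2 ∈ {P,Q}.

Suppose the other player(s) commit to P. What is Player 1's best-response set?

u_1(A vs P) = 0
u_1(B vs P) = 4
u_1(C vs P) = 3
u_1(D vs P) = 0
max payoff 4 at {B}

BR_1 = {B}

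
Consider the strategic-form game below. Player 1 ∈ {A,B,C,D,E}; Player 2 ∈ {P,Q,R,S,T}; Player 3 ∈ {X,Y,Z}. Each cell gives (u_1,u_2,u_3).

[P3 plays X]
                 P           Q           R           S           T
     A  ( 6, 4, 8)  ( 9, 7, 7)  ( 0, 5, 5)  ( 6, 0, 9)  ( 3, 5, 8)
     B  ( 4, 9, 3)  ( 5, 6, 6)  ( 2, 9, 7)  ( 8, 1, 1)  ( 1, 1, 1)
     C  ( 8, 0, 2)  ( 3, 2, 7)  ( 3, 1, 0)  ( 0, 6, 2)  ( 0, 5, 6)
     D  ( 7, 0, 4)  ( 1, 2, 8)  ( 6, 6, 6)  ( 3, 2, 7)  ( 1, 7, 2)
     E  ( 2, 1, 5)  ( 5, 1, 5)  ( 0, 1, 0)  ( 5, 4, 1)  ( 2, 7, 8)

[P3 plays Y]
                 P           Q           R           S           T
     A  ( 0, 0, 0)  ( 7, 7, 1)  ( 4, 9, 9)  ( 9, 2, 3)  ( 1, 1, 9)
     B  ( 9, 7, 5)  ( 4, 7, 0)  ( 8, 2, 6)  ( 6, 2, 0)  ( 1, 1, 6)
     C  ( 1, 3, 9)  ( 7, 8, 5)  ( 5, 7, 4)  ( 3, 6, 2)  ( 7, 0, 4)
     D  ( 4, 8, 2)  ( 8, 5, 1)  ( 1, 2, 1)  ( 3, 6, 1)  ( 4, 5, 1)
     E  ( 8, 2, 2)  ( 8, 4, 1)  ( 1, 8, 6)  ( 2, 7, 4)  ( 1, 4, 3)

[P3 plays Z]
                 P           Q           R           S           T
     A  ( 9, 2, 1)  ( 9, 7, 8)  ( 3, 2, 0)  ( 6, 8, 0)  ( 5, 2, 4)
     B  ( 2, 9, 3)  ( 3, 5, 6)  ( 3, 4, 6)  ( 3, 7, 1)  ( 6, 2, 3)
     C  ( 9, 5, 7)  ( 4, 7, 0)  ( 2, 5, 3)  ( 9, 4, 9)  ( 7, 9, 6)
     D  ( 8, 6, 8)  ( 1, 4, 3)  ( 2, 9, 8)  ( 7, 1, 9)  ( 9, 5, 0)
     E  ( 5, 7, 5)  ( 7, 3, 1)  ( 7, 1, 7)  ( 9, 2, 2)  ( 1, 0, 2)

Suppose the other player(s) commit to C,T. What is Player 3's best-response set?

BR_3 = {X,Z}

u_3(X vs C,T) = 6
u_3(Y vs C,T) = 4
u_3(Z vs C,T) = 6
max payoff 6 at {X,Z}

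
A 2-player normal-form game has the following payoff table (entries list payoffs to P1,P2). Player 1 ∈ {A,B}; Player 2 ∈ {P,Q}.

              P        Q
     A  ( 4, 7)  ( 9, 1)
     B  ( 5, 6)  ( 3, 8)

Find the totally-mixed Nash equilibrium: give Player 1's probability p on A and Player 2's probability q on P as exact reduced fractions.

P1 indiff ⇒ q·4+(1-q)·9 = q·5+(1-q)·3 ⇒ q(-1) = (1-q)(-6) ⇒ q = 6/7
P2 indiff ⇒ p·7+(1-p)·6 = p·1+(1-p)·8 ⇒ p(6) = (1-p)(2) ⇒ p = 1/4

(p,q) = (1/4, 6/7)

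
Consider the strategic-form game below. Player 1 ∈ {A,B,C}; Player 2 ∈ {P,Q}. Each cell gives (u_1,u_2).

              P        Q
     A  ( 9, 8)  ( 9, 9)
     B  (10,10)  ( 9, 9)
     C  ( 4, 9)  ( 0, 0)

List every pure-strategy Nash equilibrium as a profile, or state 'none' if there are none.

(A,P): not NE [P1→B gives 10>9; P2→Q gives 9>8]
(A,Q): NE
(B,P): NE
(B,Q): not NE [P2→P gives 10>9]
(C,P): not NE [P1→B gives 10>4]
(C,Q): not NE [P1→B gives 9>0; P2→P gives 9>0]

Nash profiles: (A,Q), (B,P)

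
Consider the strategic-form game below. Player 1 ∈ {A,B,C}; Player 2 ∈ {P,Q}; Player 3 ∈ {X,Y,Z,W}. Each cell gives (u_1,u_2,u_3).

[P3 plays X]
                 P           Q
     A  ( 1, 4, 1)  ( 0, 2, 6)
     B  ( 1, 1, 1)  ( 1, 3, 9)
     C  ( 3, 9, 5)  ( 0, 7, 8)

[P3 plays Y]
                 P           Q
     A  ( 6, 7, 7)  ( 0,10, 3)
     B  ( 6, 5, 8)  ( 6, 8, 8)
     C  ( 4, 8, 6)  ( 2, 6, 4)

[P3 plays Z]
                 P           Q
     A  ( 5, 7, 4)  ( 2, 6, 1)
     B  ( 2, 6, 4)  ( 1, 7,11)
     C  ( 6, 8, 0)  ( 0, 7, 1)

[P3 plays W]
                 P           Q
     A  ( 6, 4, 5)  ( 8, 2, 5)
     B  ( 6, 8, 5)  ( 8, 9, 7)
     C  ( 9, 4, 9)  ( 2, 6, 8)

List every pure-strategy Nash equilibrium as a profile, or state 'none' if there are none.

PSNE: ∅

(A,P,X): not NE [P1→C gives 3>1; P3→Y gives 7>1]
(A,P,Y): not NE [P2→Q gives 10>7]
(A,P,Z): not NE [P1→C gives 6>5; P3→Y gives 7>4]
(A,P,W): not NE [P1→C gives 9>6; P3→Y gives 7>5]
(A,Q,X): not NE [P1→B gives 1>0; P2→P gives 4>2]
(A,Q,Y): not NE [P1→B gives 6>0; P3→X gives 6>3]
(A,Q,Z): not NE [P2→P gives 7>6; P3→X gives 6>1]
(A,Q,W): not NE [P2→P gives 4>2; P3→X gives 6>5]
(B,P,X): not NE [P1→C gives 3>1; P2→Q gives 3>1; P3→Y gives 8>1]
(B,P,Y): not NE [P2→Q gives 8>5]
(B,P,Z): not NE [P1→C gives 6>2; P2→Q gives 7>6; P3→Y gives 8>4]
(B,P,W): not NE [P1→C gives 9>6; P2→Q gives 9>8; P3→Y gives 8>5]
(B,Q,X): not NE [P3→Z gives 11>9]
(B,Q,Y): not NE [P3→Z gives 11>8]
(B,Q,Z): not NE [P1→A gives 2>1]
(B,Q,W): not NE [P3→Z gives 11>7]
(C,P,X): not NE [P3→W gives 9>5]
(C,P,Y): not NE [P1→B gives 6>4; P3→W gives 9>6]
(C,P,Z): not NE [P3→W gives 9>0]
(C,P,W): not NE [P2→Q gives 6>4]
(C,Q,X): not NE [P1→B gives 1>0; P2→P gives 9>7]
(C,Q,Y): not NE [P1→B gives 6>2; P2→P gives 8>6; P3→W gives 8>4]
(C,Q,Z): not NE [P1→A gives 2>0; P2→P gives 8>7; P3→W gives 8>1]
(C,Q,W): not NE [P1→B gives 8>2]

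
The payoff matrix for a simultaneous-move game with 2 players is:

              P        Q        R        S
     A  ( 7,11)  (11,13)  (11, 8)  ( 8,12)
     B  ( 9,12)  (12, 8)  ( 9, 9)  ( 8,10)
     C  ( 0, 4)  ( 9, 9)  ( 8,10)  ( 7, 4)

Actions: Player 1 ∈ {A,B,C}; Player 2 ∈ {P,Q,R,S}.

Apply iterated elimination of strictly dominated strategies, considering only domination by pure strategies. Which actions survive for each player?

Remaining: P1:{A,B} P2:{P,Q,S}

P1 drop C (A beats it: P:7>0 Q:11>9 R:11>8 S:8>7)
P2 drop R (P beats it: A:11>8 B:12>9)
P1→{A,B} P2→{P,Q,S}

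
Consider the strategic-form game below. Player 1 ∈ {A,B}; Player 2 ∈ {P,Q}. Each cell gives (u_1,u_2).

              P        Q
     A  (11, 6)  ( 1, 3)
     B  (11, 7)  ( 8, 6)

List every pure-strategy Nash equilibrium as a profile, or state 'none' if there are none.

(A,P): NE
(A,Q): not NE [P1→B gives 8>1; P2→P gives 6>3]
(B,P): NE
(B,Q): not NE [P2→P gives 7>6]

PSNE = {(A,P), (B,P)}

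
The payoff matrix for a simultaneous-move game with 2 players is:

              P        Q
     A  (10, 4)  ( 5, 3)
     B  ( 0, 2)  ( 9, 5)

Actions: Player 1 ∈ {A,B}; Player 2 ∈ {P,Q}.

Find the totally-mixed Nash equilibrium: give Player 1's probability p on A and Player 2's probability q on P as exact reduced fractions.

P1 indiff ⇒ q·10+(1-q)·5 = q·0+(1-q)·9 ⇒ q(10) = (1-q)(4) ⇒ q = 2/7
P2 indiff ⇒ p·4+(1-p)·2 = p·3+(1-p)·5 ⇒ p(1) = (1-p)(3) ⇒ p = 3/4

p=3/4, q=2/7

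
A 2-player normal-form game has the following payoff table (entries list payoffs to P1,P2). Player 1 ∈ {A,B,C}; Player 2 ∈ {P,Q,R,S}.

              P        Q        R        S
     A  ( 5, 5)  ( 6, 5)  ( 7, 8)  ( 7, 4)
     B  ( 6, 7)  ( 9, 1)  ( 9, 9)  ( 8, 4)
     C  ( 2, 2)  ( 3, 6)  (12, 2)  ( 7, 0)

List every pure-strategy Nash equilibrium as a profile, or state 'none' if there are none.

Equilibria: none

(A,P): not NE [P1→B gives 6>5; P2→R gives 8>5]
(A,Q): not NE [P1→B gives 9>6; P2→R gives 8>5]
(A,R): not NE [P1→C gives 12>7]
(A,S): not NE [P1→B gives 8>7; P2→R gives 8>4]
(B,P): not NE [P2→R gives 9>7]
(B,Q): not NE [P2→R gives 9>1]
(B,R): not NE [P1→C gives 12>9]
(B,S): not NE [P2→R gives 9>4]
(C,P): not NE [P1→B gives 6>2; P2→Q gives 6>2]
(C,Q): not NE [P1→B gives 9>3]
(C,R): not NE [P2→Q gives 6>2]
(C,S): not NE [P1→B gives 8>7; P2→Q gives 6>0]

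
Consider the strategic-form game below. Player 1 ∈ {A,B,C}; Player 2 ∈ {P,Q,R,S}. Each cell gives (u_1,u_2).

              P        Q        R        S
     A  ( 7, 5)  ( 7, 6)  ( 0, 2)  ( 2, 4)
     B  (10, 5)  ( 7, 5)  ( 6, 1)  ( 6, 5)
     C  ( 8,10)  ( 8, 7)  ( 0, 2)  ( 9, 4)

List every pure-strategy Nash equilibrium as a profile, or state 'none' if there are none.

PSNE = {(B,P)}

(A,P): not NE [P1→B gives 10>7; P2→Q gives 6>5]
(A,Q): not NE [P1→C gives 8>7]
(A,R): not NE [P1→B gives 6>0; P2→Q gives 6>2]
(A,S): not NE [P1→C gives 9>2; P2→Q gives 6>4]
(B,P): NE
(B,Q): not NE [P1→C gives 8>7]
(B,R): not NE [P2→S gives 5>1]
(B,S): not NE [P1→C gives 9>6]
(C,P): not NE [P1→B gives 10>8]
(C,Q): not NE [P2→P gives 10>7]
(C,R): not NE [P1→B gives 6>0; P2→P gives 10>2]
(C,S): not NE [P2→P gives 10>4]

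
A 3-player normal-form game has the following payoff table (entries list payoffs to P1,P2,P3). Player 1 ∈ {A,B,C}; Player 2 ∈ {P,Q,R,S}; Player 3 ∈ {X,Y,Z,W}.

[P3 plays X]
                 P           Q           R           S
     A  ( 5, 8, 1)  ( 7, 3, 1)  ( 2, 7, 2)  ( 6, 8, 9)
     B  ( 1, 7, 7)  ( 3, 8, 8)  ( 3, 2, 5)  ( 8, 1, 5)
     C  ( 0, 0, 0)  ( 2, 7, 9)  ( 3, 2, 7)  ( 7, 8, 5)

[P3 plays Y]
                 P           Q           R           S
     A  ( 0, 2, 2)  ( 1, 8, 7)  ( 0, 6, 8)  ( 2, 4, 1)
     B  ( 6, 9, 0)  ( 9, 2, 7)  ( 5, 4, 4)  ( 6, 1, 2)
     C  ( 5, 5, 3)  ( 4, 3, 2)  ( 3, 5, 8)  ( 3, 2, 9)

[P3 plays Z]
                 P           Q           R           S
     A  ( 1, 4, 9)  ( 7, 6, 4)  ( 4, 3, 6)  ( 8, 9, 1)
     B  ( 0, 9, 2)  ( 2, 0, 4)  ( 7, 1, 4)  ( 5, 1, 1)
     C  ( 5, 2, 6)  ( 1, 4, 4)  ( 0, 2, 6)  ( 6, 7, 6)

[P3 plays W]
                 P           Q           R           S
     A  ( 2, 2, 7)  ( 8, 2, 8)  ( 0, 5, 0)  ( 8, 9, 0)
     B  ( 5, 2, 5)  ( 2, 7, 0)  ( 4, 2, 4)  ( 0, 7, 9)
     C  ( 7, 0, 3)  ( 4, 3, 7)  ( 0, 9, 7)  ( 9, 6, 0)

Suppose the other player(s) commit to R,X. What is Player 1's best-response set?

P1 best: {B,C}

u_1(A vs R,X) = 2
u_1(B vs R,X) = 3
u_1(C vs R,X) = 3
max payoff 3 at {B,C}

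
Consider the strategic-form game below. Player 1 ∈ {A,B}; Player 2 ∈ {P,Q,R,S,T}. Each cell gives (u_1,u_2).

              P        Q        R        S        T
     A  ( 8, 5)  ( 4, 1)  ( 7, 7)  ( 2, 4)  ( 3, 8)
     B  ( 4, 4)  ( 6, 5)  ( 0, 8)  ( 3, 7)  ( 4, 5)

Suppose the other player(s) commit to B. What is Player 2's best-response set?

BR_2 = {R}

u_2(P vs B) = 4
u_2(Q vs B) = 5
u_2(R vs B) = 8
u_2(S vs B) = 7
u_2(T vs B) = 5
max payoff 8 at {R}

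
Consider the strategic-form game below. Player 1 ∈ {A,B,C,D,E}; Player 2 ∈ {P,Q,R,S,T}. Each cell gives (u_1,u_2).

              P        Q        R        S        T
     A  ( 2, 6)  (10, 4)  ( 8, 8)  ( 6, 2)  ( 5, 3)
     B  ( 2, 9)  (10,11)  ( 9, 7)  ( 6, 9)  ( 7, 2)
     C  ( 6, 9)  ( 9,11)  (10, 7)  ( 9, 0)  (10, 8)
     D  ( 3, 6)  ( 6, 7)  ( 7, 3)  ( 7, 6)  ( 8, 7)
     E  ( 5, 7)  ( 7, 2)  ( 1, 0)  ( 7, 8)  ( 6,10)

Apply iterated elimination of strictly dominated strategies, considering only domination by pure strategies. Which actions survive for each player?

P1 drop D (C beats it: P:6>3 Q:9>6 R:10>7 S:9>7 T:10>8)
P1 drop E (C beats it: P:6>5 Q:9>7 R:10>1 S:9>7 T:10>6)
P2 drop S (Q beats it: A:4>2 B:11>9 C:11>0)
P2 drop T (P beats it: A:6>3 B:9>2 C:9>8)
P1→{A,B,C} P2→{P,Q,R}

Survivors P1:{A,B,C} P2:{P,Q,R}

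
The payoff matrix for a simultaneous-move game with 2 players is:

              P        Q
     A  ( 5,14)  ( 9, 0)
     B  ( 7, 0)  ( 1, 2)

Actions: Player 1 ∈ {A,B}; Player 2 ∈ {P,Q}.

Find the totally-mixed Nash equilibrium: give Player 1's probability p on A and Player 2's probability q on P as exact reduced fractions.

P1 indiff ⇒ q·5+(1-q)·9 = q·7+(1-q)·1 ⇒ q(-2) = (1-q)(-8) ⇒ q = 4/5
P2 indiff ⇒ p·14+(1-p)·0 = p·0+(1-p)·2 ⇒ p(14) = (1-p)(2) ⇒ p = 1/8

(p,q) = (1/8, 4/5)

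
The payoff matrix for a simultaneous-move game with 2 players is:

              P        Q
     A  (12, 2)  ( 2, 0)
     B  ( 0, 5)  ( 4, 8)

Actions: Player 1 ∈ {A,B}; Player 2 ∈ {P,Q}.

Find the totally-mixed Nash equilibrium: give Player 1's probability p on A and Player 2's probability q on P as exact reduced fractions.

P1 indiff ⇒ q·12+(1-q)·2 = q·0+(1-q)·4 ⇒ q(12) = (1-q)(2) ⇒ q = 1/7
P2 indiff ⇒ p·2+(1-p)·5 = p·0+(1-p)·8 ⇒ p(2) = (1-p)(3) ⇒ p = 3/5

P1 mixes 3/5 on A; P2 mixes 1/7 on P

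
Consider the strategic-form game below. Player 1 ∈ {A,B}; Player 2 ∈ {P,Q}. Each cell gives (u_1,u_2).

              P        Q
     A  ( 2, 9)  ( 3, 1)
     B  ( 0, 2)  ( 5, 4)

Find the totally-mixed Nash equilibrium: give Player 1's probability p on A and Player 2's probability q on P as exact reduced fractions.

P1 mixes 1/5 on A; P2 mixes 1/2 on P

P1 indiff ⇒ q·2+(1-q)·3 = q·0+(1-q)·5 ⇒ q(2) = (1-q)(2) ⇒ q = 1/2
P2 indiff ⇒ p·9+(1-p)·2 = p·1+(1-p)·4 ⇒ p(8) = (1-p)(2) ⇒ p = 1/5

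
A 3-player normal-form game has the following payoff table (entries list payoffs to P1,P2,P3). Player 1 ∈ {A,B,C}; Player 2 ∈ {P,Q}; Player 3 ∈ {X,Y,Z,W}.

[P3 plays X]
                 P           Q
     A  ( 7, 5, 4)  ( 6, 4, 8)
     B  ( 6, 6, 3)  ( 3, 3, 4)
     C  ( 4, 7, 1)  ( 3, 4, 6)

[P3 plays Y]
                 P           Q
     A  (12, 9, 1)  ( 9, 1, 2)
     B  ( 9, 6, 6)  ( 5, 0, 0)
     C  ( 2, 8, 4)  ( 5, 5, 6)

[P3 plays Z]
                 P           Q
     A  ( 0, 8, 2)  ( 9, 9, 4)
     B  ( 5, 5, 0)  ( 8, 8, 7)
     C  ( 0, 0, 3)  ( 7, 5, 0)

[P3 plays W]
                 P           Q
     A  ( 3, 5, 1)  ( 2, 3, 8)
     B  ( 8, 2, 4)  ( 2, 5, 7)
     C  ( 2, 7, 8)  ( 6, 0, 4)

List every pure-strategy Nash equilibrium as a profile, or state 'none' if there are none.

(A,P,X): NE
(A,P,Y): not NE [P3→X gives 4>1]
(A,P,Z): not NE [P1→B gives 5>0; P2→Q gives 9>8; P3→X gives 4>2]
(A,P,W): not NE [P1→B gives 8>3; P3→X gives 4>1]
(A,Q,X): not NE [P2→P gives 5>4]
(A,Q,Y): not NE [P2→P gives 9>1; P3→W gives 8>2]
(A,Q,Z): not NE [P3→W gives 8>4]
(A,Q,W): not NE [P1→C gives 6>2; P2→P gives 5>3]
(B,P,X): not NE [P1→A gives 7>6; P3→Y gives 6>3]
(B,P,Y): not NE [P1→A gives 12>9]
(B,P,Z): not NE [P2→Q gives 8>5; P3→Y gives 6>0]
(B,P,W): not NE [P2→Q gives 5>2; P3→Y gives 6>4]
(B,Q,X): not NE [P1→A gives 6>3; P2→P gives 6>3; P3→W gives 7>4]
(B,Q,Y): not NE [P1→A gives 9>5; P2→P gives 6>0; P3→W gives 7>0]
(B,Q,Z): not NE [P1→A gives 9>8]
(B,Q,W): not NE [P1→C gives 6>2]
(C,P,X): not NE [P1→A gives 7>4; P3→W gives 8>1]
(C,P,Y): not NE [P1→A gives 12>2; P3→W gives 8>4]
(C,P,Z): not NE [P1→B gives 5>0; P2→Q gives 5>0; P3→W gives 8>3]
(C,P,W): not NE [P1→B gives 8>2]
(C,Q,X): not NE [P1→A gives 6>3; P2→P gives 7>4]
(C,Q,Y): not NE [P1→A gives 9>5; P2→P gives 8>5]
(C,Q,Z): not NE [P1→A gives 9>7; P3→Y gives 6>0]
(C,Q,W): not NE [P2→P gives 7>0; P3→Y gives 6>4]

Nash profiles: (A,P,X)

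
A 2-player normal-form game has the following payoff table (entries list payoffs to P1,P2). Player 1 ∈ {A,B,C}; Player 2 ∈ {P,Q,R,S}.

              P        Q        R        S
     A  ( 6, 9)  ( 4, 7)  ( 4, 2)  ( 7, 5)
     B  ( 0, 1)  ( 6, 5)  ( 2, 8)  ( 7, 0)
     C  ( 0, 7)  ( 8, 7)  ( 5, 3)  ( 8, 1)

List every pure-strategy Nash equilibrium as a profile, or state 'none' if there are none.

(A,P): NE
(A,Q): not NE [P1→C gives 8>4; P2→P gives 9>7]
(A,R): not NE [P1→C gives 5>4; P2→P gives 9>2]
(A,S): not NE [P1→C gives 8>7; P2→P gives 9>5]
(B,P): not NE [P1→A gives 6>0; P2→R gives 8>1]
(B,Q): not NE [P1→C gives 8>6; P2→R gives 8>5]
(B,R): not NE [P1→C gives 5>2]
(B,S): not NE [P1→C gives 8>7; P2→R gives 8>0]
(C,P): not NE [P1→A gives 6>0]
(C,Q): NE
(C,R): not NE [P2→Q gives 7>3]
(C,S): not NE [P2→Q gives 7>1]

NE set: (A,P), (C,Q)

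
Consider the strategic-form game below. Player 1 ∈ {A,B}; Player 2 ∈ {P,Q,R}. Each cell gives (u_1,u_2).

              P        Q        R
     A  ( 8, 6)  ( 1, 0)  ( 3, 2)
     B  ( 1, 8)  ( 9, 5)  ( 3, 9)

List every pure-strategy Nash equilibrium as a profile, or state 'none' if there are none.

(A,P): NE
(A,Q): not NE [P1→B gives 9>1; P2→P gives 6>0]
(A,R): not NE [P2→P gives 6>2]
(B,P): not NE [P1→A gives 8>1; P2→R gives 9>8]
(B,Q): not NE [P2→R gives 9>5]
(B,R): NE

PSNE = {(A,P), (B,R)}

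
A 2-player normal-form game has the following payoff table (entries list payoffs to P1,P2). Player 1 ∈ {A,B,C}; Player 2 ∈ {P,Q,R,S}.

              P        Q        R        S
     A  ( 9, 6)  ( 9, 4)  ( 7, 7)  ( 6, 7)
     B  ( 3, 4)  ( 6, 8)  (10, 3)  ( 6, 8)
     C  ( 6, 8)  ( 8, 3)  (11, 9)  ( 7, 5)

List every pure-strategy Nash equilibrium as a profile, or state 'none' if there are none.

(A,P): not NE [P2→S gives 7>6]
(A,Q): not NE [P2→S gives 7>4]
(A,R): not NE [P1→C gives 11>7]
(A,S): not NE [P1→C gives 7>6]
(B,P): not NE [P1→A gives 9>3; P2→S gives 8>4]
(B,Q): not NE [P1→A gives 9>6]
(B,R): not NE [P1→C gives 11>10; P2→S gives 8>3]
(B,S): not NE [P1→C gives 7>6]
(C,P): not NE [P1→A gives 9>6; P2→R gives 9>8]
(C,Q): not NE [P1→A gives 9>8; P2→R gives 9>3]
(C,R): NE
(C,S): not NE [P2→R gives 9>5]

PSNE = {(C,R)}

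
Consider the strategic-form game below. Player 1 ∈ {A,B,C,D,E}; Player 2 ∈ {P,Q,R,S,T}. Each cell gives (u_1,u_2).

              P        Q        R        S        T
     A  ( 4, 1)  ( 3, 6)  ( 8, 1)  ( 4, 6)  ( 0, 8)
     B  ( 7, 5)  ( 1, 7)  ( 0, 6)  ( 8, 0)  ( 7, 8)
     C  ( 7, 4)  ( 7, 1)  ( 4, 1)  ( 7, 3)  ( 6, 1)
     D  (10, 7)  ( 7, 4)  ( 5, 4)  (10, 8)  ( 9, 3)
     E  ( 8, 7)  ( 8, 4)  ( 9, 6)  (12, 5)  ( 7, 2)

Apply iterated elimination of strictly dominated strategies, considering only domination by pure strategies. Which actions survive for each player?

P1 drop A (E beats it: P:8>4 Q:8>3 R:9>8 S:12>4 T:7>0)
P1 drop B (D beats it: P:10>7 Q:7>1 R:5>0 S:10>8 T:9>7)
P1 drop C (E beats it: P:8>7 Q:8>7 R:9>4 S:12>7 T:7>6)
P2 drop Q (P beats it: D:7>4 E:7>4)
P2 drop R (P beats it: D:7>4 E:7>6)
P2 drop T (P beats it: D:7>3 E:7>2)
P1→{D,E} P2→{P,S}

Survivors P1:{D,E} P2:{P,S}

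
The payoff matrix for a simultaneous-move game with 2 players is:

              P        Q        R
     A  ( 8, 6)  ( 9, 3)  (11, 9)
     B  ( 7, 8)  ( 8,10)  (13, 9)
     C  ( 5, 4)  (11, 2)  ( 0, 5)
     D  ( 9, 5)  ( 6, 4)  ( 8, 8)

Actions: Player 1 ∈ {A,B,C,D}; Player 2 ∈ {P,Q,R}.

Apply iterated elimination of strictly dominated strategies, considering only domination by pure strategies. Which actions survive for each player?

P2 drop P (R beats it: A:9>6 B:9>8 C:5>4 D:8>5)
P1 drop D (A beats it: Q:9>6 R:11>8)
P1→{A,B,C} P2→{Q,R}

Survivors P1:{A,B,C} P2:{Q,R}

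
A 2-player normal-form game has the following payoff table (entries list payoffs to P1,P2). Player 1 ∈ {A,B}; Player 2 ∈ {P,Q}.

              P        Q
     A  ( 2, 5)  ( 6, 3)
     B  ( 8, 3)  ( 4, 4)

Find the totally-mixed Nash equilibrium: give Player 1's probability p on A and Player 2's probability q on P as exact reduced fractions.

P1 mixes 1/3 on A; P2 mixes 1/4 on P

P1 indiff ⇒ q·2+(1-q)·6 = q·8+(1-q)·4 ⇒ q(-6) = (1-q)(-2) ⇒ q = 1/4
P2 indiff ⇒ p·5+(1-p)·3 = p·3+(1-p)·4 ⇒ p(2) = (1-p)(1) ⇒ p = 1/3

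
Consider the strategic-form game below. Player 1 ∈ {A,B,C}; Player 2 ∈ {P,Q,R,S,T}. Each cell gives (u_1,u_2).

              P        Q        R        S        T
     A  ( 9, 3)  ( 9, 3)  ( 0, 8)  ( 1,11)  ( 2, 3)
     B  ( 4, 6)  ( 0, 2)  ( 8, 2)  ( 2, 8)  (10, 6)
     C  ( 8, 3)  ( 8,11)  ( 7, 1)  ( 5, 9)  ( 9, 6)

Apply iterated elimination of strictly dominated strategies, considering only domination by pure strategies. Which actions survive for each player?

Remaining: P1:{A,C} P2:{Q,S}

P2 drop P (S beats it: A:11>3 B:8>6 C:9>3)
P2 drop R (S beats it: A:11>8 B:8>2 C:9>1)
P2 drop T (S beats it: A:11>3 B:8>6 C:9>6)
P1 drop B (C beats it: Q:8>0 S:5>2)
P1→{A,C} P2→{Q,S}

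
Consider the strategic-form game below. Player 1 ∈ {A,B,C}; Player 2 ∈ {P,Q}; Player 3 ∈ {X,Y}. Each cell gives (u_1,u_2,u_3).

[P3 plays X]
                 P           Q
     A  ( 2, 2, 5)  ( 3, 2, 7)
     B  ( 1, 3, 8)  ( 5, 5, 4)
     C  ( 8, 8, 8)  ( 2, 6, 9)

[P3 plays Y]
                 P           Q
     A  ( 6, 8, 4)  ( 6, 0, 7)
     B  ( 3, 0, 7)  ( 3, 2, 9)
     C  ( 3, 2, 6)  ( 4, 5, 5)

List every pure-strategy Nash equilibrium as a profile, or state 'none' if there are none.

(A,P,X): not NE [P1→C gives 8>2]
(A,P,Y): not NE [P3→X gives 5>4]
(A,Q,X): not NE [P1→B gives 5>3]
(A,Q,Y): not NE [P2→P gives 8>0]
(B,P,X): not NE [P1→C gives 8>1; P2→Q gives 5>3]
(B,P,Y): not NE [P1→A gives 6>3; P2→Q gives 2>0; P3→X gives 8>7]
(B,Q,X): not NE [P3→Y gives 9>4]
(B,Q,Y): not NE [P1→A gives 6>3]
(C,P,X): NE
(C,P,Y): not NE [P1→A gives 6>3; P2→Q gives 5>2; P3→X gives 8>6]
(C,Q,X): not NE [P1→B gives 5>2; P2→P gives 8>6]
(C,Q,Y): not NE [P1→A gives 6>4; P3→X gives 9>5]

NE set: (C,P,X)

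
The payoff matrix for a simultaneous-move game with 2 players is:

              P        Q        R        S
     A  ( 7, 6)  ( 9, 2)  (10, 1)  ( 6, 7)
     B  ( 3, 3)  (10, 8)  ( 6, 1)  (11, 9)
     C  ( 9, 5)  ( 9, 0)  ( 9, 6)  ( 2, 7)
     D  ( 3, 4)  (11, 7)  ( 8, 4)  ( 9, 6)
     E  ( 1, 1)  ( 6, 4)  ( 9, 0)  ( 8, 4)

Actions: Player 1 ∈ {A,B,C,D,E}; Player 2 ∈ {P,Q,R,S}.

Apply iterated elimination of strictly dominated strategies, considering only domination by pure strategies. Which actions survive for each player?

Remaining: P1:{B,D} P2:{Q,S}

P2 drop P (S beats it: A:7>6 B:9>3 C:7>5 D:6>4 E:4>1)
P2 drop R (S beats it: A:7>1 B:9>1 C:7>6 D:6>4 E:4>0)
P1 drop A (B beats it: Q:10>9 S:11>6)
P1 drop C (B beats it: Q:10>9 S:11>2)
P1 drop E (B beats it: Q:10>6 S:11>8)
P1→{B,D} P2→{Q,S}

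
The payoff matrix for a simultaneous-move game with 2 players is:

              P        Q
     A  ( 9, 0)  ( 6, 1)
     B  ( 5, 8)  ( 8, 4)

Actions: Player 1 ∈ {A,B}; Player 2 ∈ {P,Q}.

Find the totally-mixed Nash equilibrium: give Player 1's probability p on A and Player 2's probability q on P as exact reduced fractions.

(p,q) = (4/5, 1/3)

P1 indiff ⇒ q·9+(1-q)·6 = q·5+(1-q)·8 ⇒ q(4) = (1-q)(2) ⇒ q = 1/3
P2 indiff ⇒ p·0+(1-p)·8 = p·1+(1-p)·4 ⇒ p(-1) = (1-p)(-4) ⇒ p = 4/5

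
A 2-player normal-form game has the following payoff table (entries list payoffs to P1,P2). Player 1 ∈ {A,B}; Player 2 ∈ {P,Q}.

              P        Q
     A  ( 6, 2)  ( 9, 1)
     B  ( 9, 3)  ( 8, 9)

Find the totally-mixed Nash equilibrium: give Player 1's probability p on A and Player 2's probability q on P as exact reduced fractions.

p=6/7, q=1/4

P1 indiff ⇒ q·6+(1-q)·9 = q·9+(1-q)·8 ⇒ q(-3) = (1-q)(-1) ⇒ q = 1/4
P2 indiff ⇒ p·2+(1-p)·3 = p·1+(1-p)·9 ⇒ p(1) = (1-p)(6) ⇒ p = 6/7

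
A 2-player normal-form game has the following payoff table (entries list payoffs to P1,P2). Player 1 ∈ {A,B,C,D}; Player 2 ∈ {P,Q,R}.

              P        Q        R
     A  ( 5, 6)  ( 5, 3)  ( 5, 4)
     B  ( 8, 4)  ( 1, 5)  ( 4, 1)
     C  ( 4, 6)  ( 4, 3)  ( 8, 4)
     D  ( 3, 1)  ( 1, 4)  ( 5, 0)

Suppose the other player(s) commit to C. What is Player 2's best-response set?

P2 best: {P}

u_2(P vs C) = 6
u_2(Q vs C) = 3
u_2(R vs C) = 4
max payoff 6 at {P}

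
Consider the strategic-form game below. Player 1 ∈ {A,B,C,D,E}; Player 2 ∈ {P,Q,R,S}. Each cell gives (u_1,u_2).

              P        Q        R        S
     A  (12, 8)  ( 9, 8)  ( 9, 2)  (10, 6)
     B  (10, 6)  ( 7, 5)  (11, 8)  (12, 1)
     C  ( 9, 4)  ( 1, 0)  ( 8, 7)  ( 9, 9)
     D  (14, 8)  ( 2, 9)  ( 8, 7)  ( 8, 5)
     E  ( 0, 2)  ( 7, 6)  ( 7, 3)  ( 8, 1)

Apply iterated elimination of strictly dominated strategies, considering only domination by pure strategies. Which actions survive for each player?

Remaining: P1:{A,B,D} P2:{P,Q,R}

P1 drop C (A beats it: P:12>9 Q:9>1 R:9>8 S:10>9)
P1 drop E (A beats it: P:12>0 Q:9>7 R:9>7 S:10>8)
P2 drop S (P beats it: A:8>6 B:6>1 D:8>5)
P1→{A,B,D} P2→{P,Q,R}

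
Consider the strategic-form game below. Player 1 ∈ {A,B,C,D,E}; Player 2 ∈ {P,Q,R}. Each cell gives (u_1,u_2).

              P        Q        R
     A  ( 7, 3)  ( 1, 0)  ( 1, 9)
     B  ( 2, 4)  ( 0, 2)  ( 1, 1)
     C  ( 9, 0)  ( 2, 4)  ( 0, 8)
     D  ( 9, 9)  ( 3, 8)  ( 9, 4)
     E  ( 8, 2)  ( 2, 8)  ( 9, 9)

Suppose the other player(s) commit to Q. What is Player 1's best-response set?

P1 best: {D}

u_1(A vs Q) = 1
u_1(B vs Q) = 0
u_1(C vs Q) = 2
u_1(D vs Q) = 3
u_1(E vs Q) = 2
max payoff 3 at {D}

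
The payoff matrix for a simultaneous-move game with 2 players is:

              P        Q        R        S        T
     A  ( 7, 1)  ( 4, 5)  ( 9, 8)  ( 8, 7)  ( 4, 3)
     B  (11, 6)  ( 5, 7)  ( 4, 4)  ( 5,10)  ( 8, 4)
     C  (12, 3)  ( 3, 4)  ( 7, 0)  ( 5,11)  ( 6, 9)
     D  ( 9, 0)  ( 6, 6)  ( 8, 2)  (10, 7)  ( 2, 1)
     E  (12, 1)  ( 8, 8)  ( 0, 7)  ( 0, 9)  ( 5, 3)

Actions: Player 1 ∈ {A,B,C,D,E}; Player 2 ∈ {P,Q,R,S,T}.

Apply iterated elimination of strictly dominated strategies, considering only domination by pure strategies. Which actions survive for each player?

Remaining: P1:{A,D} P2:{R,S}

P2 drop P (Q beats it: A:5>1 B:7>6 C:4>3 D:6>0 E:8>1)
P2 drop Q (S beats it: A:7>5 B:10>7 C:11>4 D:7>6 E:9>8)
P1 drop E (B beats it: R:4>0 S:5>0 T:8>5)
P2 drop T (S beats it: A:7>3 B:10>4 C:11>9 D:7>1)
P1 drop B (A beats it: R:9>4 S:8>5)
P1 drop C (A beats it: R:9>7 S:8>5)
P1→{A,D} P2→{R,S}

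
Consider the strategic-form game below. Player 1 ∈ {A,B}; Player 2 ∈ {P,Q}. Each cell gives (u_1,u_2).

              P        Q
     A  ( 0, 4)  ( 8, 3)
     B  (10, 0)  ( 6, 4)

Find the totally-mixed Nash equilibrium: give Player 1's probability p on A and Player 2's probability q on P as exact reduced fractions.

p=4/5, q=1/6

P1 indiff ⇒ q·0+(1-q)·8 = q·10+(1-q)·6 ⇒ q(-10) = (1-q)(-2) ⇒ q = 1/6
P2 indiff ⇒ p·4+(1-p)·0 = p·3+(1-p)·4 ⇒ p(1) = (1-p)(4) ⇒ p = 4/5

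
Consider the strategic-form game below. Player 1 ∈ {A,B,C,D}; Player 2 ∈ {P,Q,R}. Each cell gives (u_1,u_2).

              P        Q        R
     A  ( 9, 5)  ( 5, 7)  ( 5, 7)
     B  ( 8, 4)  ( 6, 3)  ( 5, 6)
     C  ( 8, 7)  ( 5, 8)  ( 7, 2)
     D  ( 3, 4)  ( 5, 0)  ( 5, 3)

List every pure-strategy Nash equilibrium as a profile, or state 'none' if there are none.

PSNE: ∅

(A,P): not NE [P2→R gives 7>5]
(A,Q): not NE [P1→B gives 6>5]
(A,R): not NE [P1→C gives 7>5]
(B,P): not NE [P1→A gives 9>8; P2→R gives 6>4]
(B,Q): not NE [P2→R gives 6>3]
(B,R): not NE [P1→C gives 7>5]
(C,P): not NE [P1→A gives 9>8; P2→Q gives 8>7]
(C,Q): not NE [P1→B gives 6>5]
(C,R): not NE [P2→Q gives 8>2]
(D,P): not NE [P1→A gives 9>3]
(D,Q): not NE [P1→B gives 6>5; P2→P gives 4>0]
(D,R): not NE [P1→C gives 7>5; P2→P gives 4>3]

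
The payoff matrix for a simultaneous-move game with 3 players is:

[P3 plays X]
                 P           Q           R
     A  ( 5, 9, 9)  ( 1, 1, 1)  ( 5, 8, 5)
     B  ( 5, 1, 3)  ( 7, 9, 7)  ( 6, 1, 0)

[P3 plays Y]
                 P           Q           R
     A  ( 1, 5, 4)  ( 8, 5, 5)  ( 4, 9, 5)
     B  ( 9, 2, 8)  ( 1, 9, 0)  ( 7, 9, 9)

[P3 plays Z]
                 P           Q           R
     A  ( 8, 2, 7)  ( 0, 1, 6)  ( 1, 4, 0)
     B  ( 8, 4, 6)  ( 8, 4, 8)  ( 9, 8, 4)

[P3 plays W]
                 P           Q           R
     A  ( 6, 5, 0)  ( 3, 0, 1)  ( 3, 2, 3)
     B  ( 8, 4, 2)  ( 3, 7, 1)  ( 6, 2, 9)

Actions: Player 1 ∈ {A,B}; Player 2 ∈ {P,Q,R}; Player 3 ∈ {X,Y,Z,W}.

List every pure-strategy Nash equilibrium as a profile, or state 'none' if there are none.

PSNE = {(A,P,X), (B,R,Y)}

(A,P,X): NE
(A,P,Y): not NE [P1→B gives 9>1; P2→R gives 9>5; P3→X gives 9>4]
(A,P,Z): not NE [P2→R gives 4>2; P3→X gives 9>7]
(A,P,W): not NE [P1→B gives 8>6; P3→X gives 9>0]
(A,Q,X): not NE [P1→B gives 7>1; P2→P gives 9>1; P3→Z gives 6>1]
(A,Q,Y): not NE [P2→R gives 9>5; P3→Z gives 6>5]
(A,Q,Z): not NE [P1→B gives 8>0; P2→R gives 4>1]
(A,Q,W): not NE [P2→P gives 5>0; P3→Z gives 6>1]
(A,R,X): not NE [P1→B gives 6>5; P2→P gives 9>8]
(A,R,Y): not NE [P1→B gives 7>4]
(A,R,Z): not NE [P1→B gives 9>1; P3→Y gives 5>0]
(A,R,W): not NE [P1→B gives 6>3; P2→P gives 5>2; P3→Y gives 5>3]
(B,P,X): not NE [P2→Q gives 9>1; P3→Y gives 8>3]
(B,P,Y): not NE [P2→R gives 9>2]
(B,P,Z): not NE [P2→R gives 8>4; P3→Y gives 8>6]
(B,P,W): not NE [P2→Q gives 7>4; P3→Y gives 8>2]
(B,Q,X): not NE [P3→Z gives 8>7]
(B,Q,Y): not NE [P1→A gives 8>1; P3→Z gives 8>0]
(B,Q,Z): not NE [P2→R gives 8>4]
(B,Q,W): not NE [P3→Z gives 8>1]
(B,R,X): not NE [P2→Q gives 9>1; P3→W gives 9>0]
(B,R,Y): NE
(B,R,Z): not NE [P3→W gives 9>4]
(B,R,W): not NE [P2→Q gives 7>2]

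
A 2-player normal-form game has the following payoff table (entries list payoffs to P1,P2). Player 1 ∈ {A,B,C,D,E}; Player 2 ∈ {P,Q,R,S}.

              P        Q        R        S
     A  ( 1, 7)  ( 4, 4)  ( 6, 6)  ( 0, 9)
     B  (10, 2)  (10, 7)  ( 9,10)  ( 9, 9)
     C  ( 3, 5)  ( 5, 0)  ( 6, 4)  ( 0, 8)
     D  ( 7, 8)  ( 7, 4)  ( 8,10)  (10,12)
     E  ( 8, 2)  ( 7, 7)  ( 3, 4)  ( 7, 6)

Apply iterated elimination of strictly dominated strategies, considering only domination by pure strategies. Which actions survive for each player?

P1 drop A (B beats it: P:10>1 Q:10>4 R:9>6 S:9>0)
P1 drop C (B beats it: P:10>3 Q:10>5 R:9>6 S:9>0)
P1 drop E (B beats it: P:10>8 Q:10>7 R:9>3 S:9>7)
P2 drop P (R beats it: B:10>2 D:10>8)
P2 drop Q (R beats it: B:10>7 D:10>4)
P1→{B,D} P2→{R,S}

Remaining: P1:{B,D} P2:{R,S}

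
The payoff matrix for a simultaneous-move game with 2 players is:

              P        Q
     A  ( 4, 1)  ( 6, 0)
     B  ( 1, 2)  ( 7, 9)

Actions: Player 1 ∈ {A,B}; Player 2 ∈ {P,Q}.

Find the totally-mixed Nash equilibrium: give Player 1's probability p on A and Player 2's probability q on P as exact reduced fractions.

P1 mixes 7/8 on A; P2 mixes 1/4 on P

P1 indiff ⇒ q·4+(1-q)·6 = q·1+(1-q)·7 ⇒ q(3) = (1-q)(1) ⇒ q = 1/4
P2 indiff ⇒ p·1+(1-p)·2 = p·0+(1-p)·9 ⇒ p(1) = (1-p)(7) ⇒ p = 7/8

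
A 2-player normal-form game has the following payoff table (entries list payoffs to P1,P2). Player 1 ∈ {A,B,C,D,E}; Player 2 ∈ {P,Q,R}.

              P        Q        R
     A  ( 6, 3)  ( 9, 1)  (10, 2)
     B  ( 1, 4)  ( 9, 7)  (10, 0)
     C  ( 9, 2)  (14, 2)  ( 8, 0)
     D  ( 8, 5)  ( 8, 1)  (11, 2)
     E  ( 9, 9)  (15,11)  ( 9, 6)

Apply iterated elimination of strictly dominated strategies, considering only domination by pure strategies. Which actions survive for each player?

IESDS → P1:{C,E} P2:{P,Q}

P2 drop R (P beats it: A:3>2 B:4>0 C:2>0 D:5>2 E:9>6)
P1 drop A (C beats it: P:9>6 Q:14>9)
P1 drop B (C beats it: P:9>1 Q:14>9)
P1 drop D (C beats it: P:9>8 Q:14>8)
P1→{C,E} P2→{P,Q}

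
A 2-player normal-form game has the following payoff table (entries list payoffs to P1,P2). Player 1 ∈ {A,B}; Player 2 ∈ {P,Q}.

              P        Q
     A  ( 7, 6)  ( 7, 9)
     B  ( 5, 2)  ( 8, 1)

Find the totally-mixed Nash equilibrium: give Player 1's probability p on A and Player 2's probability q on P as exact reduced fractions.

P1 mixes 1/4 on A; P2 mixes 1/3 on P

P1 indiff ⇒ q·7+(1-q)·7 = q·5+(1-q)·8 ⇒ q(2) = (1-q)(1) ⇒ q = 1/3
P2 indiff ⇒ p·6+(1-p)·2 = p·9+(1-p)·1 ⇒ p(-3) = (1-p)(-1) ⇒ p = 1/4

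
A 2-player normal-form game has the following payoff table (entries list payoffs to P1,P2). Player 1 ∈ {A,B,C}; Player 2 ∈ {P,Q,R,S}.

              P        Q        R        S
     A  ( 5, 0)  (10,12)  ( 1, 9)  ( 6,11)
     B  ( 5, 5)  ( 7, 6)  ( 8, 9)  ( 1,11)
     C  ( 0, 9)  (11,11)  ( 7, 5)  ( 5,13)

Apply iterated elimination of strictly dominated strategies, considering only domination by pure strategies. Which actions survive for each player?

Remaining: P1:{A,C} P2:{Q,S}

P2 drop P (Q beats it: A:12>0 B:6>5 C:11>9)
P2 drop R (S beats it: A:11>9 B:11>9 C:13>5)
P1 drop B (A beats it: Q:10>7 S:6>1)
P1→{A,C} P2→{Q,S}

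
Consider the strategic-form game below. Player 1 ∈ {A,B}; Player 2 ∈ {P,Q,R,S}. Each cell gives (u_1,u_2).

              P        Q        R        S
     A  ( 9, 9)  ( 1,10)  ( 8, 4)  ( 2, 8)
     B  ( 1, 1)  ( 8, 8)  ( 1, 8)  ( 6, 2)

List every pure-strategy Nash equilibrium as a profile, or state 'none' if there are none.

NE set: (B,Q)

(A,P): not NE [P2→Q gives 10>9]
(A,Q): not NE [P1→B gives 8>1]
(A,R): not NE [P2→Q gives 10>4]
(A,S): not NE [P1→B gives 6>2; P2→Q gives 10>8]
(B,P): not NE [P1→A gives 9>1; P2→R gives 8>1]
(B,Q): NE
(B,R): not NE [P1→A gives 8>1]
(B,S): not NE [P2→R gives 8>2]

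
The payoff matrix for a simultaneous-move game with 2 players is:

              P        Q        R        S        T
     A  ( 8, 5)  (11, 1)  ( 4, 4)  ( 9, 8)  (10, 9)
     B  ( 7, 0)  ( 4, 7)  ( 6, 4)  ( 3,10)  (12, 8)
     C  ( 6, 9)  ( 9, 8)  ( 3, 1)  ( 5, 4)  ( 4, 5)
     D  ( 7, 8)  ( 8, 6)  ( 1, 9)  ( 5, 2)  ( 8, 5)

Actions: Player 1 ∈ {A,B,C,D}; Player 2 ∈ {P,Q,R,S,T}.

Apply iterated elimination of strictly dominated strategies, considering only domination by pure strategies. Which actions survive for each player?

P1 drop C (A beats it: P:8>6 Q:11>9 R:4>3 S:9>5 T:10>4)
P1 drop D (A beats it: P:8>7 Q:11>8 R:4>1 S:9>5 T:10>8)
P2 drop P (S beats it: A:8>5 B:10>0)
P2 drop Q (S beats it: A:8>1 B:10>7)
P2 drop R (S beats it: A:8>4 B:10>4)
P1→{A,B} P2→{S,T}

IESDS → P1:{A,B} P2:{S,T}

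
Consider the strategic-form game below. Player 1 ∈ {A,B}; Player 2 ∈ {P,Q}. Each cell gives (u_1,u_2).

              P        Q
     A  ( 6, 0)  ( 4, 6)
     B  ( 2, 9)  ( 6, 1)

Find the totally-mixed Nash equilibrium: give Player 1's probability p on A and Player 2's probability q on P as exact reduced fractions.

P1 indiff ⇒ q·6+(1-q)·4 = q·2+(1-q)·6 ⇒ q(4) = (1-q)(2) ⇒ q = 1/3
P2 indiff ⇒ p·0+(1-p)·9 = p·6+(1-p)·1 ⇒ p(-6) = (1-p)(-8) ⇒ p = 4/7

P1 mixes 4/7 on A; P2 mixes 1/3 on P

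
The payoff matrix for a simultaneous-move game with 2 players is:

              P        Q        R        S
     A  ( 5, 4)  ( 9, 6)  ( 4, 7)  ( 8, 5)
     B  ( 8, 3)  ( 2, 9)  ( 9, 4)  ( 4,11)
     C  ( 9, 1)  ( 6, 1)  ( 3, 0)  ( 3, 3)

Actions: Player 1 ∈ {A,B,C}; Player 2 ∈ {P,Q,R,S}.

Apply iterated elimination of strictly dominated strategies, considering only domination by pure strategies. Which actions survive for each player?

P2 drop P (S beats it: A:5>4 B:11>3 C:3>1)
P1 drop C (A beats it: Q:9>6 R:4>3 S:8>3)
P1→{A,B} P2→{Q,R,S}

Remaining: P1:{A,B} P2:{Q,R,S}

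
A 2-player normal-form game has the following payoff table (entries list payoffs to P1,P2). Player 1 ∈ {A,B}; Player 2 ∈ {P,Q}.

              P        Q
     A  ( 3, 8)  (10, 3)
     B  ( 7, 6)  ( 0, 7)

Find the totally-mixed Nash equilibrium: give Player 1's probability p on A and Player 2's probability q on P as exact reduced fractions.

P1 indiff ⇒ q·3+(1-q)·10 = q·7+(1-q)·0 ⇒ q(-4) = (1-q)(-10) ⇒ q = 5/7
P2 indiff ⇒ p·8+(1-p)·6 = p·3+(1-p)·7 ⇒ p(5) = (1-p)(1) ⇒ p = 1/6

p=1/6, q=5/7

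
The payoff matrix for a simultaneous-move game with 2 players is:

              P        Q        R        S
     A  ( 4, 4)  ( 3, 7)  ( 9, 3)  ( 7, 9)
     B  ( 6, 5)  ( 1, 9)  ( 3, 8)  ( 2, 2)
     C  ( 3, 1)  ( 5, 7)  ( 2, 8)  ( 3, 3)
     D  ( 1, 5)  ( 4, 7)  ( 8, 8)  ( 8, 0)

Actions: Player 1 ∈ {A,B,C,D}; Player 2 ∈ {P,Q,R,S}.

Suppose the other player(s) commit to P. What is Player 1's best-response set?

P1 best: {B}

u_1(A vs P) = 4
u_1(B vs P) = 6
u_1(C vs P) = 3
u_1(D vs P) = 1
max payoff 6 at {B}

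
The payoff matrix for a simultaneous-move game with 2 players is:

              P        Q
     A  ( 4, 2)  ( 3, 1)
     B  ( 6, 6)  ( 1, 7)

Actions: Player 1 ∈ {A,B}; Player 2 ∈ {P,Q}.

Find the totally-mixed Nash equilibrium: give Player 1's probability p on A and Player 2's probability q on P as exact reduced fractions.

P1 indiff ⇒ q·4+(1-q)·3 = q·6+(1-q)·1 ⇒ q(-2) = (1-q)(-2) ⇒ q = 1/2
P2 indiff ⇒ p·2+(1-p)·6 = p·1+(1-p)·7 ⇒ p(1) = (1-p)(1) ⇒ p = 1/2

p=1/2, q=1/2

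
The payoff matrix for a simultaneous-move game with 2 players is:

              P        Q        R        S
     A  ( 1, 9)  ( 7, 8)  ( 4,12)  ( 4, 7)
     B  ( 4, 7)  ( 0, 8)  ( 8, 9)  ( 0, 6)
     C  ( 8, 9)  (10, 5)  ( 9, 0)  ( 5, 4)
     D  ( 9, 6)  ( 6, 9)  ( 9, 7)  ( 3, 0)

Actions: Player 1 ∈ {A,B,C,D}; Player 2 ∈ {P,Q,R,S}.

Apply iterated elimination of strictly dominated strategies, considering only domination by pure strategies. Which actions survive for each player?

Remaining: P1:{C,D} P2:{P,Q}

P1 drop A (C beats it: P:8>1 Q:10>7 R:9>4 S:5>4)
P1 drop B (C beats it: P:8>4 Q:10>0 R:9>8 S:5>0)
P2 drop R (Q beats it: C:5>0 D:9>7)
P2 drop S (P beats it: C:9>4 D:6>0)
P1→{C,D} P2→{P,Q}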